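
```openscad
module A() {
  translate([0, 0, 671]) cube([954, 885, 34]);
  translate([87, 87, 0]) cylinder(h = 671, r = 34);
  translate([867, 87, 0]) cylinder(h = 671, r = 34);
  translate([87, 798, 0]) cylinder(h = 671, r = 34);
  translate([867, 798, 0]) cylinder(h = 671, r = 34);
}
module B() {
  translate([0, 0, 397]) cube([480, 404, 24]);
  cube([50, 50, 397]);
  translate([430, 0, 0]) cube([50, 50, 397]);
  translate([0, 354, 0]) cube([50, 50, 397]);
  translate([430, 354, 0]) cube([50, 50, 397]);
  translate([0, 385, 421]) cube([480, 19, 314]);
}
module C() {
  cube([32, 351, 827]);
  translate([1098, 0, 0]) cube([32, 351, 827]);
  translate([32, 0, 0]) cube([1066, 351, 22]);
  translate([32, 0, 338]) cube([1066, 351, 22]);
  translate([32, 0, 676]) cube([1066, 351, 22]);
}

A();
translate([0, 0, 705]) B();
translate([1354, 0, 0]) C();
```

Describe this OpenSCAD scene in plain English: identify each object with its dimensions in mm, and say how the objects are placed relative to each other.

A is a table: top 954 mm (x) × 885 mm (y), 34 mm thick, upper face at z = 705 mm, on four round legs of 68 mm diameter, each leg's bounding box inset 53 mm from the nearest pair of top edges, running from z = 0 to the bottom of the top.

B is a chair. The seat is a 480×404×24 mm slab with its top at z = 421 mm, on four 50×50 mm corner legs (flush with the seat edges, standing on z = 0). A flat backrest 19 mm thick, 314 mm tall, spans the full seat width and rises from the seat top along its +y edge, rear face flush with the rear of the seat.

C is a bookshelf 1130 mm wide overall, 351 mm deep and 827 mm tall. The two sides are 32 mm thick vertical panels. 3 horizontal shelves of 22 mm thickness span between the inner faces of the sides; the lowest shelf sits on the floor and shelves are stacked with a clear vertical gap of 316 mm between each pair.

The chair is on top of the table. The bookshelf is on the floor beside the table on its +x side.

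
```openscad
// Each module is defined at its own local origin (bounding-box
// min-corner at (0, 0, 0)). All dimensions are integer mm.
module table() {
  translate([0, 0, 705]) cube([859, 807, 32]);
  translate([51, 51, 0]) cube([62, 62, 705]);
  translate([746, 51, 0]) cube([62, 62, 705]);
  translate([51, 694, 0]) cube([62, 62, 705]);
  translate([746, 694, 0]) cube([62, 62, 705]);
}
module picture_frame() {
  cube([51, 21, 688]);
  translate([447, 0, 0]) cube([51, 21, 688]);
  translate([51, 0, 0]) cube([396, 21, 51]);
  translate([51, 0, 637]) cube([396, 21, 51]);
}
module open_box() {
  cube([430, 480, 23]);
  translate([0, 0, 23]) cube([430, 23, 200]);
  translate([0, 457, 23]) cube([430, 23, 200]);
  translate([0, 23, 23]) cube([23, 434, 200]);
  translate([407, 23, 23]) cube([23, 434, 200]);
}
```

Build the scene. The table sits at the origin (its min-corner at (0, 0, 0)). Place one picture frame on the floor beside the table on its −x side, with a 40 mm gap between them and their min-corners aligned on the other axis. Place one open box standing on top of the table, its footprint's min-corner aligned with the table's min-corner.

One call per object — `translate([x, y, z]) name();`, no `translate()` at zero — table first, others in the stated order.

table();
translate([-538, 0, 0]) picture_frame();
translate([0, 0, 737]) open_box();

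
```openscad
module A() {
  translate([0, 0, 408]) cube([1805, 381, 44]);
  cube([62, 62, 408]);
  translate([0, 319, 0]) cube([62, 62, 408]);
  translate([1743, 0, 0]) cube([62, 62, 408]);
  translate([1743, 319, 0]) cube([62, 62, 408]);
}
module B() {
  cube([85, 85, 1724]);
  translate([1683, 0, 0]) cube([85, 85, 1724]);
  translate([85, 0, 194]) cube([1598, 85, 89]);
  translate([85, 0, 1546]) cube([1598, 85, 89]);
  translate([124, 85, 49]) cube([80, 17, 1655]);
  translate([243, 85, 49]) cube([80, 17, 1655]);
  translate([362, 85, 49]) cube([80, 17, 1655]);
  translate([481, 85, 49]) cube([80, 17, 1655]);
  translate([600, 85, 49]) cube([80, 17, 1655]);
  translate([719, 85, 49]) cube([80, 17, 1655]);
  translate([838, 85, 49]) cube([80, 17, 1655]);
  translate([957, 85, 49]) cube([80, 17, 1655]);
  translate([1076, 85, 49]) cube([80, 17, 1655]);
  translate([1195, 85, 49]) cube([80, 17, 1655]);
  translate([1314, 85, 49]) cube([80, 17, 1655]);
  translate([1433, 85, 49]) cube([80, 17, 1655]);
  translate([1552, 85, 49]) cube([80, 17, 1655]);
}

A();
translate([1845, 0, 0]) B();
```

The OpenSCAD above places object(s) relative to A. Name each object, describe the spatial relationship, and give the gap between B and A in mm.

A is a bench. B is a fence section. The fence section is on the floor beside the bench on its +x side. The gap between the fence section and the bench is 40 mm.

The fence section's nearest face is 40 mm from the bench's +x face.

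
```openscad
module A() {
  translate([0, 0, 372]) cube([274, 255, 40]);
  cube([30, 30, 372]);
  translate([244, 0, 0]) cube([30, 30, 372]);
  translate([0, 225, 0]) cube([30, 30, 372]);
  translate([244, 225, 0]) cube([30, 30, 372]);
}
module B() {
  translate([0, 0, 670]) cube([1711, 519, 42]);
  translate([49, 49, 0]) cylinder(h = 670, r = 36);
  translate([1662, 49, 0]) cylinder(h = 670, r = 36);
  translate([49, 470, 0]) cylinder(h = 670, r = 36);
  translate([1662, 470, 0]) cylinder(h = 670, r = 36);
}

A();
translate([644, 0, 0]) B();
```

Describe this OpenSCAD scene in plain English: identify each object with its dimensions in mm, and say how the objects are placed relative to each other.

A is a four-legged stool. The seat is a 274×255×40 mm slab whose top surface is at z = 412 mm; four square legs, each 30×30 mm in cross-section, run from the floor (z = 0) to the underside of the seat, each flush with a corner of the seat.

B is a rectangular dining table. The top is 1711×519×42 mm with its upper surface at z = 712 mm. It stands on four round legs of 72 mm diameter, each leg's bounding box inset 13 mm from the nearest pair of top edges, running from the floor to the underside of the top.

The table is on the floor beside the stool on its +x side.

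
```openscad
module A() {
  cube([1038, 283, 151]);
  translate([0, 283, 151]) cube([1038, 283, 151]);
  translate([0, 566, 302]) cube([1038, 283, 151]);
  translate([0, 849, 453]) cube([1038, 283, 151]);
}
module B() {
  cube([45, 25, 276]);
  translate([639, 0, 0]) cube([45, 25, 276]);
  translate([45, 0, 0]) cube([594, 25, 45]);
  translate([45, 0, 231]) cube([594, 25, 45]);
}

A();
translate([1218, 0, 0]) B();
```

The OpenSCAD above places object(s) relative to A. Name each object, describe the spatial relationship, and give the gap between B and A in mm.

The picture frame's nearest face is 180 mm from the staircase's +x face.

A is a staircase. B is a picture frame. The picture frame is on the floor beside the staircase on its +x side. The gap between the picture frame and the staircase is 180 mm.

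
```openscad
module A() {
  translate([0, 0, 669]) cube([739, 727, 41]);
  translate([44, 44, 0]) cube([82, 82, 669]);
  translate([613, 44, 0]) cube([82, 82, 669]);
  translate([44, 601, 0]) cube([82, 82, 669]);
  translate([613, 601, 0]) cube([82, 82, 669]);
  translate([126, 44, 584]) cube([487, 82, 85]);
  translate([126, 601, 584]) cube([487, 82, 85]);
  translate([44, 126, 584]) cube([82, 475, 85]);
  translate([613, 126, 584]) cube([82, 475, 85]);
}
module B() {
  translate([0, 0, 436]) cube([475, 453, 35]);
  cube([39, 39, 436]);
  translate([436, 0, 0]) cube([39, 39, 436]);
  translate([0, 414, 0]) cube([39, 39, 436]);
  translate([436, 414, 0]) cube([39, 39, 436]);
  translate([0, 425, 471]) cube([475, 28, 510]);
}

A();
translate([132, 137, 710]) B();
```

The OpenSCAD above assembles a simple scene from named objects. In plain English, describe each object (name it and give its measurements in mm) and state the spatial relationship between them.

A is a table with a 739×727 mm rectangular top, 41 mm thick, top surface at z = 710 mm, supported by four 82×82 mm square legs, each inset 44 mm from the nearest pair of top edges, running from the floor. Four apron rails, 82 mm thick and 85 mm tall, run between adjacent legs with their top edges flush with the underside of the top and their outer faces flush with the legs' outer faces.

B is a chair: 475×453 mm seat, 35 mm thick, top at z = 471 mm, on four 39 mm square corner legs flush with the seat edges. A 28 mm thick backrest slab spans the full seat width, extending 510 mm above the seat top, its back face flush with the seat's +y edge.

The chair is on top of the table, centred.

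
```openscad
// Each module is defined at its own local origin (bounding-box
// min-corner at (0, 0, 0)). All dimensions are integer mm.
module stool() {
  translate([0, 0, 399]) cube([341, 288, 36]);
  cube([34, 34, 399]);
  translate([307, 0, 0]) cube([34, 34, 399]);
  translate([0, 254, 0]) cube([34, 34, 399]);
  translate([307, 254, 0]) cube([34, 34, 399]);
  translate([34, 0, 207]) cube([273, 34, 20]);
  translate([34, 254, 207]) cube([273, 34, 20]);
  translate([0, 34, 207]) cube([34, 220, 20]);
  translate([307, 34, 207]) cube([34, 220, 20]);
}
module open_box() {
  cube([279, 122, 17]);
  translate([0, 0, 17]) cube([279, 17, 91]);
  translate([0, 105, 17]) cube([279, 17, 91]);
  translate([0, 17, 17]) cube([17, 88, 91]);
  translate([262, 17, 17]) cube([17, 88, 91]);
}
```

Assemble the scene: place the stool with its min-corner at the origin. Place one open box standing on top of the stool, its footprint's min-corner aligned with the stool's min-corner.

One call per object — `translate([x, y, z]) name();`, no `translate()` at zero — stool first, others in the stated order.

stool();
translate([0, 0, 435]) open_box();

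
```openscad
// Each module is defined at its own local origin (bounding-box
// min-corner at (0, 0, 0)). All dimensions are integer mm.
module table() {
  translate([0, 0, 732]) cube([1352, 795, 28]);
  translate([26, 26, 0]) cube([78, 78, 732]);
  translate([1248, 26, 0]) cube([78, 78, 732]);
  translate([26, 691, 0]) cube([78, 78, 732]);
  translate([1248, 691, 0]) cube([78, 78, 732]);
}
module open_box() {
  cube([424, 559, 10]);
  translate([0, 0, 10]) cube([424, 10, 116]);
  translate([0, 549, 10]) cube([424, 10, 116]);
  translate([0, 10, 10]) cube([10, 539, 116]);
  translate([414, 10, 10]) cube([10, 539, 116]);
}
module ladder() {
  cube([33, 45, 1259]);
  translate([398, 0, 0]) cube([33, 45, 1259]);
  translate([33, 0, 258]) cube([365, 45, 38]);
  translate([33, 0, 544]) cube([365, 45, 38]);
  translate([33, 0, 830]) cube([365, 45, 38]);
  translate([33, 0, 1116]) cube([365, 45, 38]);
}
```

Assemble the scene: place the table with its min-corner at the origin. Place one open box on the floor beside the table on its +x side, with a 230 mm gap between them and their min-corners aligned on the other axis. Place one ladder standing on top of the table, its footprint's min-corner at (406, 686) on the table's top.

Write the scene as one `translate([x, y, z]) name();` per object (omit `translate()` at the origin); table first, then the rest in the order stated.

table();
translate([1582, 0, 0]) open_box();
translate([406, 686, 760]) ladder();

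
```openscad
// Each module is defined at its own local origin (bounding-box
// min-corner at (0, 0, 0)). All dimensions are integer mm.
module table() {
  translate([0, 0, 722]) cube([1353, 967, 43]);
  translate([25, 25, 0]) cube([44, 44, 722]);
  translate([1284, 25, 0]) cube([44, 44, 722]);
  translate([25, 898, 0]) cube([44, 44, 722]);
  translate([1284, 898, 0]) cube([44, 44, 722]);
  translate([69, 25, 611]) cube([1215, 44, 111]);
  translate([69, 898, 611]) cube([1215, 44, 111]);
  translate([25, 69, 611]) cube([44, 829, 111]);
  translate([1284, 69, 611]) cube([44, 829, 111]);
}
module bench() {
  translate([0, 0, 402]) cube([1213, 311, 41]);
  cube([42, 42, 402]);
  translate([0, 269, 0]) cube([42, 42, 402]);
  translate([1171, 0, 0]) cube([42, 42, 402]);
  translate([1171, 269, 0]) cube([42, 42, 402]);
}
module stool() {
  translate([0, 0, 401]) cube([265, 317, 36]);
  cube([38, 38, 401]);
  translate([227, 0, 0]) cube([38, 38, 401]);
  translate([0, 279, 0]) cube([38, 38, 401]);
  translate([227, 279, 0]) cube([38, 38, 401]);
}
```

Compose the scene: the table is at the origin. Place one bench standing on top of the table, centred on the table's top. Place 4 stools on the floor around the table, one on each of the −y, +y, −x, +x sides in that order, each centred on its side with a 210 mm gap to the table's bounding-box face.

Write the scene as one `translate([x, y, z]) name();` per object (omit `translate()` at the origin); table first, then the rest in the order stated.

table();
translate([70, 328, 765]) bench();
translate([544, -527, 0]) stool();
translate([544, 1177, 0]) stool();
translate([-475, 325, 0]) stool();
translate([1563, 325, 0]) stool();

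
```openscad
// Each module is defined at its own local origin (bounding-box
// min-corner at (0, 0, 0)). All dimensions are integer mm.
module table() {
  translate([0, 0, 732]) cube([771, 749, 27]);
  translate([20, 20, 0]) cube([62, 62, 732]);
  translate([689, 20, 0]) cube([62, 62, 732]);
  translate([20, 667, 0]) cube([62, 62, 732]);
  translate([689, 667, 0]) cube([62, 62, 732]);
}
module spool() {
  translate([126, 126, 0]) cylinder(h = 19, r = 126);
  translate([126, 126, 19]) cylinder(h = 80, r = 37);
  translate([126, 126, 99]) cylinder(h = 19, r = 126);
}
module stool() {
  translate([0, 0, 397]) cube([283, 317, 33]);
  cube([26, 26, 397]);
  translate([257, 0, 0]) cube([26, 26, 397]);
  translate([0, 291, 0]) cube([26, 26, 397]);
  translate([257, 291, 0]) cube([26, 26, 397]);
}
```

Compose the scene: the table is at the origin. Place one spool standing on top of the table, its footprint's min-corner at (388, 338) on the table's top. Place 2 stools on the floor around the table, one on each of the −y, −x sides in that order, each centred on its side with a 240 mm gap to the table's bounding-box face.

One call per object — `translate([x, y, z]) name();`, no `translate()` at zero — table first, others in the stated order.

table();
translate([388, 338, 759]) spool();
translate([244, -557, 0]) stool();
translate([-523, 216, 0]) stool();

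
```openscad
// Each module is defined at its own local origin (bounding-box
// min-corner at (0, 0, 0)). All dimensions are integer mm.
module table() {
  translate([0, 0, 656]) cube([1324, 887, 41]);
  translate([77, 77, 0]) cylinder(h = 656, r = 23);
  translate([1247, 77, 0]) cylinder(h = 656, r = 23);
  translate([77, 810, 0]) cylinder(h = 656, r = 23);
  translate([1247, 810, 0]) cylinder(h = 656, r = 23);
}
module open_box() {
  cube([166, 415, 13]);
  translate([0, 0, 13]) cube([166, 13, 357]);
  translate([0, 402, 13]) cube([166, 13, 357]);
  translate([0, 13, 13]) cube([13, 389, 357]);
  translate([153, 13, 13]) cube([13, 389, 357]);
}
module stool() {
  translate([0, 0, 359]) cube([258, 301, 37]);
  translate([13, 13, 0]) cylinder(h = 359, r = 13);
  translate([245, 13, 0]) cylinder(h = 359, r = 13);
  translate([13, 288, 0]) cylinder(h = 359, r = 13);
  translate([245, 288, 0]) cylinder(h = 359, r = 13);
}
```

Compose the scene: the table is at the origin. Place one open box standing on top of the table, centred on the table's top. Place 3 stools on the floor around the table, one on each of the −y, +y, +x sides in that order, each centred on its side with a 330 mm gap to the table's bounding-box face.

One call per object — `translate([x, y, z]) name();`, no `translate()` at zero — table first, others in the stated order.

table();
translate([579, 236, 697]) open_box();
translate([533, -631, 0]) stool();
translate([533, 1217, 0]) stool();
translate([1654, 293, 0]) stool();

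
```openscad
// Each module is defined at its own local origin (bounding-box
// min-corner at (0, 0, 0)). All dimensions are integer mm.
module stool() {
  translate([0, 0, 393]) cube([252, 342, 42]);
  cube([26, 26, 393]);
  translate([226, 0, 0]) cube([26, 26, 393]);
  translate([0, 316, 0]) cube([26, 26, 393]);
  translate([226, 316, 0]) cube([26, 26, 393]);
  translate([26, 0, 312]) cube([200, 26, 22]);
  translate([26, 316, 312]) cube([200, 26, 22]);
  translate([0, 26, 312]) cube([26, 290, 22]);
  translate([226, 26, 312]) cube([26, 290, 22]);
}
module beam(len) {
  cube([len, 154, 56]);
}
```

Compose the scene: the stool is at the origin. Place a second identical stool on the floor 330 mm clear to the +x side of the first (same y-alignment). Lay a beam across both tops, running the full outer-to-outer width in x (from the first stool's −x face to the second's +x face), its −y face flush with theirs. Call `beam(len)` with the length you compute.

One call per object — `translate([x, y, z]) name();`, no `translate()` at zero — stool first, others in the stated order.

stool();
translate([582, 0, 0]) stool();
translate([0, 0, 435]) beam(834);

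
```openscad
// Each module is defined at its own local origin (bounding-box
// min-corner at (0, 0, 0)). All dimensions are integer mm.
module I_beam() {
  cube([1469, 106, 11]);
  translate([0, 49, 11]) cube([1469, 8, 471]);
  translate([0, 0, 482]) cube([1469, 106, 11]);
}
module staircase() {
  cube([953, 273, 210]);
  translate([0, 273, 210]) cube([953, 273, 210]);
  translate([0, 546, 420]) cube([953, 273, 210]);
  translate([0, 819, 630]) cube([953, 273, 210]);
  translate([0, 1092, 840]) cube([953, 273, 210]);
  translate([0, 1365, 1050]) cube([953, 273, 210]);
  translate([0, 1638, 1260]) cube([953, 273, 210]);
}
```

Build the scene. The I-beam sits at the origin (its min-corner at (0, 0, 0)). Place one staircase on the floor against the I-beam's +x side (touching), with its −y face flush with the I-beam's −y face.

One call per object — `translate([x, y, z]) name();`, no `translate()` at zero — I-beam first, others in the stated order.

I_beam();
translate([1469, 0, 0]) staircase();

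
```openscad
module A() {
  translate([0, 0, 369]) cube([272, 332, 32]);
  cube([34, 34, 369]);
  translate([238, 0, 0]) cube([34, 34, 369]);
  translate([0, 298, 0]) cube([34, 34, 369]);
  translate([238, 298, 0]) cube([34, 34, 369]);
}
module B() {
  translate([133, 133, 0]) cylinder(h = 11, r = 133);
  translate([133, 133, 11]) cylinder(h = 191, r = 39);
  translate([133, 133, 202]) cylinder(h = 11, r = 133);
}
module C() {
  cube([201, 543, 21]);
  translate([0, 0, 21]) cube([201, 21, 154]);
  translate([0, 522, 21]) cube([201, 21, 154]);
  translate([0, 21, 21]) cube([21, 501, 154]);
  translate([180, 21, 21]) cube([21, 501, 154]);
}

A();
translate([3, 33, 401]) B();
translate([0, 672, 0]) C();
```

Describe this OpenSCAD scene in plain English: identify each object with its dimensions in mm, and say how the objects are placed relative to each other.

A is a simple wooden stool: a rectangular seat 272 mm (x) by 332 mm (y), 32 mm thick, top face at z = 401 mm, on four square legs, each 34×34 mm in cross-section. The legs rest on z = 0, each flush with a corner of the seat.

B is a spool: two coaxial disc flanges of radius 133 mm and thickness 11 mm, joined by a core cylinder of radius 39 mm and height 191 mm. The lower flange rests on z = 0 and the three cylinders share a vertical axis.

C is an open storage box with external size 201×543×175 mm and wall thickness 21 mm (the base is also 21 mm thick). The base covers the whole footprint; the four walls stand on the base, with the y-facing walls full-width and the x-facing walls fitting between their inner faces.

The spool is on top of the stool, centred. The open box is on the floor beside the stool on its +y side.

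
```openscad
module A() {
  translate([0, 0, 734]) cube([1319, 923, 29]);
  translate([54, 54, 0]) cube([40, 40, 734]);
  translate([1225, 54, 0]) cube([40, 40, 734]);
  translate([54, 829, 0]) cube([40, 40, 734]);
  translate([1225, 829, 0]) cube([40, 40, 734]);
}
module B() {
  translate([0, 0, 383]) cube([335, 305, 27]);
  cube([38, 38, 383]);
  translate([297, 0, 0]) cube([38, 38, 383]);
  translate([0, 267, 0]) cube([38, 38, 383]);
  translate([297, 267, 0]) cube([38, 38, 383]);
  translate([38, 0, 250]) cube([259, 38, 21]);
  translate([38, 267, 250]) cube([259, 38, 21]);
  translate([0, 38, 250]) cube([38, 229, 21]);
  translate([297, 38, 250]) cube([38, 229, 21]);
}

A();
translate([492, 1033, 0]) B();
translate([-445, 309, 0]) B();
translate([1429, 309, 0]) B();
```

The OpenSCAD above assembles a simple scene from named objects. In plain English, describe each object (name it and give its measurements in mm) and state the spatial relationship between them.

A is a table with a 1319×923 mm rectangular top, 29 mm thick, top surface at z = 763 mm, supported by four 40×40 mm square legs, each inset 54 mm from the nearest pair of top edges, running from the floor.

B is a four-legged stool. The seat is a 335×305×27 mm slab whose top surface is at z = 410 mm; four square legs, each 38×38 mm in cross-section, run from the floor (z = 0) to the underside of the seat, each flush with a corner of the seat. Four stretchers, 38 mm wide and 21 mm tall, connect adjacent legs with their undersides at z = 250 mm, each running between the inner faces of the legs it joins and aligned with the legs' outer faces on the other axis.

Three stools sit around the table at the +y, −x, +x sides.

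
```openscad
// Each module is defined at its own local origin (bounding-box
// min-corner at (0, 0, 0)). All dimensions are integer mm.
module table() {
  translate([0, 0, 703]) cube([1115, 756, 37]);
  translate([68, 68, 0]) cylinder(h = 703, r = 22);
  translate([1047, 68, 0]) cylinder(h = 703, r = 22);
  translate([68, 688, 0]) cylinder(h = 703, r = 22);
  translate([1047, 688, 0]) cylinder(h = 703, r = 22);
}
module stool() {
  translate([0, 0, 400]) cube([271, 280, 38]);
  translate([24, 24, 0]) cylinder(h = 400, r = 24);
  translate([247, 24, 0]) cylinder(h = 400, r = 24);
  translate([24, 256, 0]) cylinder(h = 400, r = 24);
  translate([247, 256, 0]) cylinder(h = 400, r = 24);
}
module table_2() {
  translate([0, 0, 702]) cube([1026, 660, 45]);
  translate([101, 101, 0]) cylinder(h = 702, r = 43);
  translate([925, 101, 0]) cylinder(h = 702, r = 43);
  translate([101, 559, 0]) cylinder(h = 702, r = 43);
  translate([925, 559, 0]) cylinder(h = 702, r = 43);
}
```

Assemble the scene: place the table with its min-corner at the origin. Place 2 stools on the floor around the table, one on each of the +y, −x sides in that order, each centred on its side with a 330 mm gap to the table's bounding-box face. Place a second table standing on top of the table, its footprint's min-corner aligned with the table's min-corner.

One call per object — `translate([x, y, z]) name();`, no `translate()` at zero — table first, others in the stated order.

table();
translate([422, 1086, 0]) stool();
translate([-601, 238, 0]) stool();
translate([0, 0, 740]) table_2();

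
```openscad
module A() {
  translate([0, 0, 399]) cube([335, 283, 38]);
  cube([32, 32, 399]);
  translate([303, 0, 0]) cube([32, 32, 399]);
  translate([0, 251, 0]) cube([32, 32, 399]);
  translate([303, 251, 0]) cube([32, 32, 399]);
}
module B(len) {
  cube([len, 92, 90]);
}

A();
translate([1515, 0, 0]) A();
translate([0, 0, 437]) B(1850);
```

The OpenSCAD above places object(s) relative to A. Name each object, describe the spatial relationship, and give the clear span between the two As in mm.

A is a stool. B is a beam. A beam spans the tops of two stools. The clear span between the two stools is 1180 mm.

Second stool starts at x = 1515; first ends at x = 335; clear span = 1515 − 335 = 1180 mm.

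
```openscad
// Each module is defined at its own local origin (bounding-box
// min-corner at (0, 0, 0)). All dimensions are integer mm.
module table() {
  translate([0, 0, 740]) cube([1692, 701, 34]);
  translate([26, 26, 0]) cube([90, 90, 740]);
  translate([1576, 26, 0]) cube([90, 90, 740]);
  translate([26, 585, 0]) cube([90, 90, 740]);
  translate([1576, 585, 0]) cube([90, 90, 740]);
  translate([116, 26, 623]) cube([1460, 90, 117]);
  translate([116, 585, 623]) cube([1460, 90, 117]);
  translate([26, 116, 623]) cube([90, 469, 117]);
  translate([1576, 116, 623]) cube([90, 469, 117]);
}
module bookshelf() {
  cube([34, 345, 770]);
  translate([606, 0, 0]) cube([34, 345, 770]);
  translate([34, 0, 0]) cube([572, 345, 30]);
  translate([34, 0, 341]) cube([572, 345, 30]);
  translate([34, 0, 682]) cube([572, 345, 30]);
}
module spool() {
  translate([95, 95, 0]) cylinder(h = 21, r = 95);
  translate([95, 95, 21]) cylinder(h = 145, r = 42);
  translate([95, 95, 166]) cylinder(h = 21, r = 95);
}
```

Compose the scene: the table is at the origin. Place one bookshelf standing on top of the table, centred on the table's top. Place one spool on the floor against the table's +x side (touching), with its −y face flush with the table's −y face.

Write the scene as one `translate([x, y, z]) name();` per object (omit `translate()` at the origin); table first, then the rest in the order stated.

table();
translate([526, 178, 774]) bookshelf();
translate([1692, 0, 0]) spool();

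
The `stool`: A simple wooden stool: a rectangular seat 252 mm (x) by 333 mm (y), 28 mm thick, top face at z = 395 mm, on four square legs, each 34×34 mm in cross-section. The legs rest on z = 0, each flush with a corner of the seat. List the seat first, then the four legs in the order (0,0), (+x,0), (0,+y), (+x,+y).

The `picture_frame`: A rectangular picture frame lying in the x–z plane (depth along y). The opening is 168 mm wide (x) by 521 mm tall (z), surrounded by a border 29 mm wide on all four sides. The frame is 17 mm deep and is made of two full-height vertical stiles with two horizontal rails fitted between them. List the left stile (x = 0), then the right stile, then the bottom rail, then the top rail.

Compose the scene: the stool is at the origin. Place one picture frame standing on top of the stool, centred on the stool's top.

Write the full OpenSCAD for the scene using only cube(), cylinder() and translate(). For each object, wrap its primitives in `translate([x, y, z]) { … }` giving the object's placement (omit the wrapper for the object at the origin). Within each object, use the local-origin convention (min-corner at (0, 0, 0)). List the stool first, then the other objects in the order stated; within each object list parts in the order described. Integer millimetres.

translate([0, 0, 367]) cube([252, 333, 28]);
cube([34, 34, 367]);
translate([218, 0, 0]) cube([34, 34, 367]);
translate([0, 299, 0]) cube([34, 34, 367]);
translate([218, 299, 0]) cube([34, 34, 367]);
translate([13, 158, 395]) {
  cube([29, 17, 579]);
  translate([197, 0, 0]) cube([29, 17, 579]);
  translate([29, 0, 0]) cube([168, 17, 29]);
  translate([29, 0, 550]) cube([168, 17, 29]);
}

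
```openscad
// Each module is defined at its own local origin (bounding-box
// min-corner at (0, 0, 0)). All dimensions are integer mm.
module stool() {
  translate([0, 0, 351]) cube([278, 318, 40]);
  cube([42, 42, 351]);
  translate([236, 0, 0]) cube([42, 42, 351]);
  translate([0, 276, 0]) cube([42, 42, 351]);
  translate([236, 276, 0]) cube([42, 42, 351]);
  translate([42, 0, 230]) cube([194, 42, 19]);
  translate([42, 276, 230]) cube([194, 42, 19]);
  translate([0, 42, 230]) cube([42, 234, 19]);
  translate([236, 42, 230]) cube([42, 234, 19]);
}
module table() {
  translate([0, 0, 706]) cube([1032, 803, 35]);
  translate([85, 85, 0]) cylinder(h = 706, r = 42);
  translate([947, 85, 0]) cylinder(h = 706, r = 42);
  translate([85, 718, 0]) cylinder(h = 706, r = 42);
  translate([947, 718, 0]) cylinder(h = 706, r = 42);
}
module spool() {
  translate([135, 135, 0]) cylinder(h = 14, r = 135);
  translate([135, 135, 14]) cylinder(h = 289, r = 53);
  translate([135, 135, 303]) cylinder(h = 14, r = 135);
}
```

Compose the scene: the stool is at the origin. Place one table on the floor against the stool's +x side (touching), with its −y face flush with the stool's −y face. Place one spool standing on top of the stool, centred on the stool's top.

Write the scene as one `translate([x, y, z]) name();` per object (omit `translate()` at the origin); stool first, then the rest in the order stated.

stool();
translate([278, 0, 0]) table();
translate([4, 24, 391]) spool();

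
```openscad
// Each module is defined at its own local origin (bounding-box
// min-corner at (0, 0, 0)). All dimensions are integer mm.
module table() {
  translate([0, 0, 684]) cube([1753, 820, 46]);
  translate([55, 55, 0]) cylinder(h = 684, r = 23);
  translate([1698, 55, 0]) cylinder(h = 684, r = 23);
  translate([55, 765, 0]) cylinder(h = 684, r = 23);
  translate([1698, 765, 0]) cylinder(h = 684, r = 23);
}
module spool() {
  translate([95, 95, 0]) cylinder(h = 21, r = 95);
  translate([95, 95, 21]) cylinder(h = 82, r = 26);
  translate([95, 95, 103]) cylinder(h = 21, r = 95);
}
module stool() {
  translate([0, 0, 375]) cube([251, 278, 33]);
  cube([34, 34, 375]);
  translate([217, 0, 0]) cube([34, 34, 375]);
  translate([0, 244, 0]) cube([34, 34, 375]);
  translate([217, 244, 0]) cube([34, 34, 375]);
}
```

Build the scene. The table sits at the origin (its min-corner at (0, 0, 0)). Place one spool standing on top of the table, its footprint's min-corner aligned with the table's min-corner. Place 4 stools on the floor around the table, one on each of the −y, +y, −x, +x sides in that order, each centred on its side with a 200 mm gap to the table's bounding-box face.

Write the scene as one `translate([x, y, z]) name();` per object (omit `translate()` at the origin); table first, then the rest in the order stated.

table();
translate([0, 0, 730]) spool();
translate([751, -478, 0]) stool();
translate([751, 1020, 0]) stool();
translate([-451, 271, 0]) stool();
translate([1953, 271, 0]) stool();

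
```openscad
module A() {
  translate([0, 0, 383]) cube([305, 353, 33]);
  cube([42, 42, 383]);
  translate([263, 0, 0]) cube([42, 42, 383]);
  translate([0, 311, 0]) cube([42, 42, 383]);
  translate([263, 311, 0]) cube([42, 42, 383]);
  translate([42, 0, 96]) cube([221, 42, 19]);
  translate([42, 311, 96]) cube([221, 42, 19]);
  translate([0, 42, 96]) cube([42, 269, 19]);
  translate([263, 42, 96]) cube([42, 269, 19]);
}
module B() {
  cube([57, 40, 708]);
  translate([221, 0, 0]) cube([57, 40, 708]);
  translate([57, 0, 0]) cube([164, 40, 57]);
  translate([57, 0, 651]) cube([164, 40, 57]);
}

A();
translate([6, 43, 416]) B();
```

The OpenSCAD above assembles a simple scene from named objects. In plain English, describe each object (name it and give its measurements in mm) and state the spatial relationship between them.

A is a four-legged stool. The seat is a 305×353×33 mm slab whose top surface is at z = 416 mm; four square legs, each 42×42 mm in cross-section, run from the floor (z = 0) to the underside of the seat, each flush with a corner of the seat. Four stretchers, 42 mm wide and 19 mm tall, connect adjacent legs with their undersides at z = 96 mm, each running between the inner faces of the legs it joins and aligned with the legs' outer faces on the other axis.

B is a rectangular picture frame lying in the x–z plane (depth along y). The opening is 164 mm wide (x) by 594 mm tall (z), surrounded by a border 57 mm wide on all four sides. The frame is 40 mm deep and is made of two full-height vertical stiles with two horizontal rails fitted between them.

The picture frame is on top of the stool.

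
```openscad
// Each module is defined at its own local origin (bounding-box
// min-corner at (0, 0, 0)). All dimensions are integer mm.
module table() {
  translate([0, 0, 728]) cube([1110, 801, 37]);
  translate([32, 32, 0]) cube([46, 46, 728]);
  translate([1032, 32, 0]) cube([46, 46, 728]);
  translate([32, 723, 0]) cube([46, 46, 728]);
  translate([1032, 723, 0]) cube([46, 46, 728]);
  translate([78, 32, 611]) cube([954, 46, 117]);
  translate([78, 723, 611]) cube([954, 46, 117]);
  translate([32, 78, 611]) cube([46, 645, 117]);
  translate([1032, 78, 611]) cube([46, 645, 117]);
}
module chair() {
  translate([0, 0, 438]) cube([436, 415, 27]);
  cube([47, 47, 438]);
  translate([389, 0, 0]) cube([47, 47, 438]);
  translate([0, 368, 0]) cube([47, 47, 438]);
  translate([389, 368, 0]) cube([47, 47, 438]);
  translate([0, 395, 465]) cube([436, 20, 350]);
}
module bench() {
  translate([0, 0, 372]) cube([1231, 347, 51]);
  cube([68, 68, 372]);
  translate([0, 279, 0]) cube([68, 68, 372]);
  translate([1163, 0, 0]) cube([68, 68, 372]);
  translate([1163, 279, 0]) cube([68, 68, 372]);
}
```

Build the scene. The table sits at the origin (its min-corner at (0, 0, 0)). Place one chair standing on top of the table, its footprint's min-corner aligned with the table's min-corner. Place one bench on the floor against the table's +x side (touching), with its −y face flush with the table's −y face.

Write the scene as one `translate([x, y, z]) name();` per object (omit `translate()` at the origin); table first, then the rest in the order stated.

table();
translate([0, 0, 765]) chair();
translate([1110, 0, 0]) bench();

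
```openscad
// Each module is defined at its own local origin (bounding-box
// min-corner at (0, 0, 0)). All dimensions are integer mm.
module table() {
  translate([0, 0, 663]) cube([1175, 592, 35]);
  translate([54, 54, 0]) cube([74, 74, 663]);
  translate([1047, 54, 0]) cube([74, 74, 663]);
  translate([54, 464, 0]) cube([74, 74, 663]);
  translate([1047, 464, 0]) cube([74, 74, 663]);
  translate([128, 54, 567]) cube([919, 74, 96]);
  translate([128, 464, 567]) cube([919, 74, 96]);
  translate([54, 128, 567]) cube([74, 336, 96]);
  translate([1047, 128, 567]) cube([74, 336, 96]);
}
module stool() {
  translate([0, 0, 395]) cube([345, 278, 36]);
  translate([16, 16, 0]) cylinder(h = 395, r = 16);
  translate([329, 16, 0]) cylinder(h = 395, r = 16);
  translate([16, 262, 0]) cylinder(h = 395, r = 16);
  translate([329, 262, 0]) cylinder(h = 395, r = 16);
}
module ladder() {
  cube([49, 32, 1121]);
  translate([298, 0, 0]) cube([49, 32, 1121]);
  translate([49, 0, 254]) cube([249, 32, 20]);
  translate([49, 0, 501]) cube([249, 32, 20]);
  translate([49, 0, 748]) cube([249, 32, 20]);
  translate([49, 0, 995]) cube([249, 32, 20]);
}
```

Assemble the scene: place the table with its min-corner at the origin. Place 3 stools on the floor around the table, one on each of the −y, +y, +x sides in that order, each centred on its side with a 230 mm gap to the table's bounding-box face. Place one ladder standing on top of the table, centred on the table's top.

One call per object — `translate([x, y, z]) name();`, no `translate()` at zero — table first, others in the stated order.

table();
translate([415, -508, 0]) stool();
translate([415, 822, 0]) stool();
translate([1405, 157, 0]) stool();
translate([414, 280, 698]) ladder();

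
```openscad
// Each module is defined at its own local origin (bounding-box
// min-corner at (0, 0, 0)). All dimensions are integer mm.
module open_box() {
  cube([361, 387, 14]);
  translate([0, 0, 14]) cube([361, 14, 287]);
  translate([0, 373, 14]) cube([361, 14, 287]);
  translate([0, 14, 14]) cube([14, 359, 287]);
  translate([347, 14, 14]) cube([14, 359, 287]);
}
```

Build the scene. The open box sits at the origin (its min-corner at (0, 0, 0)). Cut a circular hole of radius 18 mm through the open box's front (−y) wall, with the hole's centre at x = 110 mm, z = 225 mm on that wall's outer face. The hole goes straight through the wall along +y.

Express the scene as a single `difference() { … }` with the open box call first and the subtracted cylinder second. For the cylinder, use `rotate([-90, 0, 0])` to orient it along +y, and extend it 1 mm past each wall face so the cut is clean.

difference() {
  open_box();
  translate([110, -1, 225]) rotate([-90, 0, 0]) cylinder(h = 16, r = 18);
}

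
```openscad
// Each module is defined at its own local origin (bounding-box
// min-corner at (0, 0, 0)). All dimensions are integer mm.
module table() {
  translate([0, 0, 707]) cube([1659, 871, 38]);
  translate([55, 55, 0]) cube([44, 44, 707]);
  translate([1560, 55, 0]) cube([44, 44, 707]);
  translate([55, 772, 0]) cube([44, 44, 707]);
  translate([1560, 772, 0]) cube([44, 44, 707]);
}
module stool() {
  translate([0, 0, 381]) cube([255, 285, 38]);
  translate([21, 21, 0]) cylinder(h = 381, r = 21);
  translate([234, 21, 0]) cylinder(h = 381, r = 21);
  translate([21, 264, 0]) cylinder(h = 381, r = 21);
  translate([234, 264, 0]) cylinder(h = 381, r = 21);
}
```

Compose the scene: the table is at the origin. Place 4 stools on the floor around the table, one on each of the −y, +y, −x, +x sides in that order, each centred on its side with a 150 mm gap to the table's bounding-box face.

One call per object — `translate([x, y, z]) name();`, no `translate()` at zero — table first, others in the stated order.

table();
translate([702, -435, 0]) stool();
translate([702, 1021, 0]) stool();
translate([-405, 293, 0]) stool();
translate([1809, 293, 0]) stool();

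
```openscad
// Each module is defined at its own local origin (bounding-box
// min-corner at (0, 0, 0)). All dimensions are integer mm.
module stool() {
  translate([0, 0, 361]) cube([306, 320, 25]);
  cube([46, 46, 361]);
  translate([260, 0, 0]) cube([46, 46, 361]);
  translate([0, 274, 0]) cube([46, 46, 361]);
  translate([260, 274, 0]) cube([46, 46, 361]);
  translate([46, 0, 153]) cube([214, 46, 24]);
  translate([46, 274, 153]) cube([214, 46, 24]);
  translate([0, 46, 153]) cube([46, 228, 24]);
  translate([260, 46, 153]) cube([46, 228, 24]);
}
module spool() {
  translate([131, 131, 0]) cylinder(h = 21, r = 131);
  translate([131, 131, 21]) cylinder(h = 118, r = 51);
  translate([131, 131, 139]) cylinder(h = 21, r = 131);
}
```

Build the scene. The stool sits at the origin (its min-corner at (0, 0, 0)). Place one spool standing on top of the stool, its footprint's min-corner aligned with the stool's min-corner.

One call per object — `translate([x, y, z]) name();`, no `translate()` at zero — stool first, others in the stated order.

stool();
translate([0, 0, 386]) spool();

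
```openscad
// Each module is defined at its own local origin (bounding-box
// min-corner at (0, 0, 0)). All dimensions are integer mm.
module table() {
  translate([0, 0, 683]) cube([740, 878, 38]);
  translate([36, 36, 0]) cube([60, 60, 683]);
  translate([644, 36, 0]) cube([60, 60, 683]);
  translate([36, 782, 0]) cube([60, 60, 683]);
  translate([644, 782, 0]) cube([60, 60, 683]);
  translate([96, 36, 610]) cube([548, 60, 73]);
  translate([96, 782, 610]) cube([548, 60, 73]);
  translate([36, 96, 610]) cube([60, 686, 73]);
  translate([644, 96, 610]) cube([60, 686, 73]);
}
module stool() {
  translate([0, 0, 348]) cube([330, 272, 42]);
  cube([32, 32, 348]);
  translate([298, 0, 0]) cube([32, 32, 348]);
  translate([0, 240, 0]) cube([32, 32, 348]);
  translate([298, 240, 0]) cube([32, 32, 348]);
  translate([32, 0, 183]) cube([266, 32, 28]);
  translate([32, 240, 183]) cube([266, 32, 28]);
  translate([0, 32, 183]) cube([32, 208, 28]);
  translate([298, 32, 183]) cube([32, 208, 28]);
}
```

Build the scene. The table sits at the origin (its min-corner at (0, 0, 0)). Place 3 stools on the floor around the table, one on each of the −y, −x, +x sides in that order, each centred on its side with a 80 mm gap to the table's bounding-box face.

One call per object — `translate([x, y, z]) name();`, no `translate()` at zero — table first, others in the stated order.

table();
translate([205, -352, 0]) stool();
translate([-410, 303, 0]) stool();
translate([820, 303, 0]) stool();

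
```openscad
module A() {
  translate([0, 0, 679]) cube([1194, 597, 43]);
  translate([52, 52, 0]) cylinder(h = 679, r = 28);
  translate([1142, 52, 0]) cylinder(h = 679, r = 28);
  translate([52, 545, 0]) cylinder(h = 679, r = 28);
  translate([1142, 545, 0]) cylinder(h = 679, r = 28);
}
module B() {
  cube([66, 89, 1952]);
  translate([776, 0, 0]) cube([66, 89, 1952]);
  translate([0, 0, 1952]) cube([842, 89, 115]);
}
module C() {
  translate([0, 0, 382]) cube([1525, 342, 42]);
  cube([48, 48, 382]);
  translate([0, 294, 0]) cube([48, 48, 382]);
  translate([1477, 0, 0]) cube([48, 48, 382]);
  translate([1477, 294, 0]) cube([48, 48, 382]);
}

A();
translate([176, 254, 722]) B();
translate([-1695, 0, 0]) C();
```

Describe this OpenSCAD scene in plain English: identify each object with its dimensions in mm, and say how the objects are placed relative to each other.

A is a rectangular dining table. The top is 1194×597×43 mm with its upper surface at z = 722 mm. It stands on four round legs of 56 mm diameter, each leg's bounding box inset 24 mm from the nearest pair of top edges, running from the floor to the underside of the top.

B is a rectangular door frame: two vertical jambs of 66×89 mm section, 1952 mm tall, with a clear opening 710 mm wide between their inner faces. A header 115 mm tall and 89 mm deep lies on top of the jambs and spans the full outside width.

C is a long wooden bench with a 1525 mm (x) × 342 mm (y) seat, 42 mm thick, its top surface 424 mm above the floor. Four 48 mm square legs at the seat corners, flush with the edges, run from z = 0 to the seat underside.

The door frame is on top of the table, centred. The bench is on the floor beside the table on its −x side.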